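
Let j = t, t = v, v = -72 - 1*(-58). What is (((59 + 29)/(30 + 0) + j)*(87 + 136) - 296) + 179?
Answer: -38773/15 ≈ -2584.9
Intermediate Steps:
v = -14 (v = -72 + 58 = -14)
t = -14
j = -14
(((59 + 29)/(30 + 0) + j)*(87 + 136) - 296) + 179 = (((59 + 29)/(30 + 0) - 14)*(87 + 136) - 296) + 179 = ((88/30 - 14)*223 - 296) + 179 = ((88*(1/30) - 14)*223 - 296) + 179 = ((44/15 - 14)*223 - 296) + 179 = (-166/15*223 - 296) + 179 = (-37018/15 - 296) + 179 = -41458/15 + 179 = -38773/15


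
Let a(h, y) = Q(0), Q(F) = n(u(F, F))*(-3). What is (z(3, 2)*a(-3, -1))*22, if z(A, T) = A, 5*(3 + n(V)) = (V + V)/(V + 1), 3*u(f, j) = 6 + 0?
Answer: 2706/5 ≈ 541.20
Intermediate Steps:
u(f, j) = 2 (u(f, j) = (6 + 0)/3 = (⅓)*6 = 2)
n(V) = -3 + 2*V/(5*(1 + V)) (n(V) = -3 + ((V + V)/(V + 1))/5 = -3 + ((2*V)/(1 + V))/5 = -3 + (2*V/(1 + V))/5 = -3 + 2*V/(5*(1 + V)))
Q(F) = 41/5 (Q(F) = ((-15 - 13*2)/(5*(1 + 2)))*(-3) = ((⅕)*(-15 - 26)/3)*(-3) = ((⅕)*(⅓)*(-41))*(-3) = -41/15*(-3) = 41/5)
a(h, y) = 41/5
(z(3, 2)*a(-3, -1))*22 = (3*(41/5))*22 = (123/5)*22 = 2706/5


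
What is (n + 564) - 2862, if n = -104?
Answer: -2402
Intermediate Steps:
(n + 564) - 2862 = (-104 + 564) - 2862 = 460 - 2862 = -2402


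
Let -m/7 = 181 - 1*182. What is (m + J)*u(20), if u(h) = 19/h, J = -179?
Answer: -817/5 ≈ -163.40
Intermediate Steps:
m = 7 (m = -7*(181 - 1*182) = -7*(181 - 182) = -7*(-1) = 7)
(m + J)*u(20) = (7 - 179)*(19/20) = -3268/20 = -172*19/20 = -817/5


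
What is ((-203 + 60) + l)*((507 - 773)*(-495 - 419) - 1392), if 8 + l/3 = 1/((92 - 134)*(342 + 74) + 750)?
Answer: -112509203894/2787 ≈ -4.0369e+7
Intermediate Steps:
l = -133777/5574 (l = -24 + 3/((92 - 134)*(342 + 74) + 750) = -24 + 3/(-42*416 + 750) = -24 + 3/(-17472 + 750) = -24 + 3/(-16722) = -24 + 3*(-1/16722) = -24 - 1/5574 = -133777/5574 ≈ -24.000)
((-203 + 60) + l)*((507 - 773)*(-495 - 419) - 1392) = ((-203 + 60) - 133777/5574)*((507 - 773)*(-495 - 419) - 1392) = (-143 - 133777/5574)*(-266*(-914) - 1392) = -930859*(243124 - 1392)/5574 = -930859/5574*241732 = -112509203894/2787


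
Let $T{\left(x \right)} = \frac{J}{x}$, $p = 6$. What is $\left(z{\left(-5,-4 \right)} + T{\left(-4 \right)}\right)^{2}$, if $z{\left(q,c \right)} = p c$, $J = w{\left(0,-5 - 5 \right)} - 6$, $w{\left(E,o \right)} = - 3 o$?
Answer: $900$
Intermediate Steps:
$J = 24$ ($J = - 3 \left(-5 - 5\right) - 6 = \left(-3\right) \left(-10\right) - 6 = 30 - 6 = 24$)
$z{\left(q,c \right)} = 6 c$
$T{\left(x \right)} = \frac{24}{x}$
$\left(z{\left(-5,-4 \right)} + T{\left(-4 \right)}\right)^{2} = \left(6 \left(-4\right) + \frac{24}{-4}\right)^{2} = \left(-24 + 24 \left(- \frac{1}{4}\right)\right)^{2} = \left(-24 - 6\right)^{2} = \left(-30\right)^{2} = 900$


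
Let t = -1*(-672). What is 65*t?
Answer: 43680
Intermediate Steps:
t = 672
65*t = 65*672 = 43680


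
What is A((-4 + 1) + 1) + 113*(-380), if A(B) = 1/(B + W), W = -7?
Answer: -386461/9 ≈ -42940.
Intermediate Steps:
A(B) = 1/(-7 + B) (A(B) = 1/(B - 7) = 1/(-7 + B))
A((-4 + 1) + 1) + 113*(-380) = 1/(-7 + ((-4 + 1) + 1)) + 113*(-380) = 1/(-7 + (-3 + 1)) - 42940 = 1/(-7 - 2) - 42940 = 1/(-9) - 42940 = -⅑ - 42940 = -386461/9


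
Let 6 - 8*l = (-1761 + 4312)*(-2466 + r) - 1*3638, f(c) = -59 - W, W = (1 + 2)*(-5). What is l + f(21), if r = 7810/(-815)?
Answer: 257479029/326 ≈ 7.8981e+5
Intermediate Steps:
W = -15 (W = 3*(-5) = -15)
f(c) = -44 (f(c) = -59 - 1*(-15) = -59 + 15 = -44)
r = -1562/163 (r = 7810*(-1/815) = -1562/163 ≈ -9.5828)
l = 257493373/326 (l = 3/4 - ((-1761 + 4312)*(-2466 - 1562/163) - 1*3638)/8 = 3/4 - (2551*(-403520/163) - 3638)/8 = 3/4 - (-1029379520/163 - 3638)/8 = 3/4 - 1/8*(-1029972514/163) = 3/4 + 514986257/652 = 257493373/326 ≈ 7.8986e+5)
l + f(21) = 257493373/326 - 44 = 257479029/326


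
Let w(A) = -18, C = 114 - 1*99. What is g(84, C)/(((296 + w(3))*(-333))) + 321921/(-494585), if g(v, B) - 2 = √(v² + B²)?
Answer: -14901251912/22892855895 - √809/30858 ≈ -0.65183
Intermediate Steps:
C = 15 (C = 114 - 99 = 15)
g(v, B) = 2 + √(B² + v²) (g(v, B) = 2 + √(v² + B²) = 2 + √(B² + v²))
g(84, C)/(((296 + w(3))*(-333))) + 321921/(-494585) = (2 + √(15² + 84²))/(((296 - 18)*(-333))) + 321921/(-494585) = (2 + √(225 + 7056))/((278*(-333))) + 321921*(-1/494585) = (2 + √7281)/(-92574) - 321921/494585 = (2 + 3*√809)*(-1/92574) - 321921/494585 = (-1/46287 - √809/30858) - 321921/494585 = -14901251912/22892855895 - √809/30858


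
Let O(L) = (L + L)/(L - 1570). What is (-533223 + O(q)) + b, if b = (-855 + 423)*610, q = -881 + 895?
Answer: -309933034/389 ≈ -7.9674e+5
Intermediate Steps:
q = 14
b = -263520 (b = -432*610 = -263520)
O(L) = 2*L/(-1570 + L) (O(L) = (2*L)/(-1570 + L) = 2*L/(-1570 + L))
(-533223 + O(q)) + b = (-533223 + 2*14/(-1570 + 14)) - 263520 = (-533223 + 2*14/(-1556)) - 263520 = (-533223 + 2*14*(-1/1556)) - 263520 = (-533223 - 7/389) - 263520 = -207423754/389 - 263520 = -309933034/389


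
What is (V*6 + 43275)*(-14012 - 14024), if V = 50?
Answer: -1221668700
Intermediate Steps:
(V*6 + 43275)*(-14012 - 14024) = (50*6 + 43275)*(-14012 - 14024) = (300 + 43275)*(-28036) = 43575*(-28036) = -1221668700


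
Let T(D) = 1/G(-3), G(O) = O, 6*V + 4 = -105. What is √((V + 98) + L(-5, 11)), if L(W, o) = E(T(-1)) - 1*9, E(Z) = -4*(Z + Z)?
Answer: 7*√6/2 ≈ 8.5732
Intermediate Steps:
V = -109/6 (V = -⅔ + (⅙)*(-105) = -⅔ - 35/2 = -109/6 ≈ -18.167)
T(D) = -⅓ (T(D) = 1/(-3) = -⅓)
E(Z) = -8*Z
L(W, o) = -19/3 (L(W, o) = -8*(-⅓) - 1*9 = 8/3 - 9 = -19/3)
√((V + 98) + L(-5, 11)) = √((-109/6 + 98) - 19/3) = √(479/6 - 19/3) = √(147/2) = 7*√6/2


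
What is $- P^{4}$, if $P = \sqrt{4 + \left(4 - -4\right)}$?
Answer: $-144$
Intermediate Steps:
$P = 2 \sqrt{3}$ ($P = \sqrt{4 + \left(4 + 4\right)} = \sqrt{4 + 8} = \sqrt{12} = 2 \sqrt{3} \approx 3.4641$)
$- P^{4} = - \left(2 \sqrt{3}\right)^{4} = \left(-1\right) 144 = -144$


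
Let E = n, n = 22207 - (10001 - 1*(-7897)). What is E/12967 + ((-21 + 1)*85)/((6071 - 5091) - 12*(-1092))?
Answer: 9661014/45656807 ≈ 0.21160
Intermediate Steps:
n = 4309 (n = 22207 - (10001 + 7897) = 22207 - 1*17898 = 22207 - 17898 = 4309)
E = 4309
E/12967 + ((-21 + 1)*85)/((6071 - 5091) - 12*(-1092)) = 4309/12967 + ((-21 + 1)*85)/((6071 - 5091) - 12*(-1092)) = 4309*(1/12967) + (-20*85)/(980 + 13104) = 4309/12967 - 1700/14084 = 4309/12967 - 1700*1/14084 = 4309/12967 - 425/3521 = 9661014/45656807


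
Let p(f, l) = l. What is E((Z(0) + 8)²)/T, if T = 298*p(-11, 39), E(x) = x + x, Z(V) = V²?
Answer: 64/5811 ≈ 0.011014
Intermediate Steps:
E(x) = 2*x
T = 11622 (T = 298*39 = 11622)
E((Z(0) + 8)²)/T = (2*(0² + 8)²)/11622 = (2*(0 + 8)²)*(1/11622) = (2*8²)*(1/11622) = (2*64)*(1/11622) = 128*(1/11622) = 64/5811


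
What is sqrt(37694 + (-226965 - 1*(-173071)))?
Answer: 90*I*sqrt(2) ≈ 127.28*I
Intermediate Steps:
sqrt(37694 + (-226965 - 1*(-173071))) = sqrt(37694 + (-226965 + 173071)) = sqrt(37694 - 53894) = sqrt(-16200) = 90*I*sqrt(2)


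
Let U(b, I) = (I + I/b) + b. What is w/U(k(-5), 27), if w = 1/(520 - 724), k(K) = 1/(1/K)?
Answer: -5/16932 ≈ -0.00029530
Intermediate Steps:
k(K) = K (k(K) = 1/(1/K) = K)
U(b, I) = I + b + I/b
w = -1/204 (w = 1/(-204) = -1/204 ≈ -0.0049020)
w/U(k(-5), 27) = -1/(204*(27 - 5 + 27/(-5))) = -1/(204*(27 - 5 + 27*(-⅕))) = -1/(204*(27 - 5 - 27/5)) = -1/(204*83/5) = -1/204*5/83 = -5/16932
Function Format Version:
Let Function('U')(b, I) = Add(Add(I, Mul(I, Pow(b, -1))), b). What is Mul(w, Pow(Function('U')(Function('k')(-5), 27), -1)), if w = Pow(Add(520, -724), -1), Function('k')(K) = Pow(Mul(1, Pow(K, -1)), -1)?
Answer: Rational(-5, 16932) ≈ -0.00029530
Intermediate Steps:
Function('k')(K) = K (Function('k')(K) = Pow(Pow(K, -1), -1) = K)
Function('U')(b, I) = Add(I, b, Mul(I, Pow(b, -1)))
w = Rational(-1, 204) (w = Pow(-204, -1) = Rational(-1, 204) ≈ -0.0049020)
Mul(w, Pow(Function('U')(Function('k')(-5), 27), -1)) = Mul(Rational(-1, 204), Pow(Add(27, -5, Mul(27, Pow(-5, -1))), -1)) = Mul(Rational(-1, 204), Pow(Add(27, -5, Mul(27, Rational(-1, 5))), -1)) = Mul(Rational(-1, 204), Pow(Add(27, -5, Rational(-27, 5)), -1)) = Mul(Rational(-1, 204), Pow(Rational(83, 5), -1)) = Mul(Rational(-1, 204), Rational(5, 83)) = Rational(-5, 16932)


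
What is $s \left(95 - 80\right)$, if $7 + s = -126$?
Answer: $-1995$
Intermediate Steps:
$s = -133$ ($s = -7 - 126 = -133$)
$s \left(95 - 80\right) = - 133 \left(95 - 80\right) = \left(-133\right) 15 = -1995$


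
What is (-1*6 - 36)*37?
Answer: -1554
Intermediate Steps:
(-1*6 - 36)*37 = (-6 - 36)*37 = -42*37 = -1554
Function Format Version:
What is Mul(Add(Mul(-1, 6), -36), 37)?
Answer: -1554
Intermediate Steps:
Mul(Add(Mul(-1, 6), -36), 37) = Mul(Add(-6, -36), 37) = Mul(-42, 37) = -1554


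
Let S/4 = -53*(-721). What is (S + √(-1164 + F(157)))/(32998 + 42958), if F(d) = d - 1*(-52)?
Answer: 38213/18989 + I*√955/75956 ≈ 2.0124 + 0.00040685*I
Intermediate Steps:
F(d) = 52 + d (F(d) = d + 52 = 52 + d)
S = 152852 (S = 4*(-53*(-721)) = 4*38213 = 152852)
(S + √(-1164 + F(157)))/(32998 + 42958) = (152852 + √(-1164 + (52 + 157)))/(32998 + 42958) = (152852 + √(-1164 + 209))/75956 = (152852 + √(-955))*(1/75956) = (152852 + I*√955)*(1/75956) = 38213/18989 + I*√955/75956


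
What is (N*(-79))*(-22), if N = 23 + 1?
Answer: 41712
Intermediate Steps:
N = 24
(N*(-79))*(-22) = (24*(-79))*(-22) = -1896*(-22) = 41712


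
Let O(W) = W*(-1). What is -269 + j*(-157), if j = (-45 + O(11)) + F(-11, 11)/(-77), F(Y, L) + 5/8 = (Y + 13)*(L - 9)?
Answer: 5254407/616 ≈ 8529.9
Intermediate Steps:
F(Y, L) = -5/8 + (-9 + L)*(13 + Y) (F(Y, L) = -5/8 + (Y + 13)*(L - 9) = -5/8 + (13 + Y)*(-9 + L) = -5/8 + (-9 + L)*(13 + Y))
O(W) = -W
j = -34523/616 (j = (-45 - 1*11) + (-941/8 - 9*(-11) + 13*11 + 11*(-11))/(-77) = (-45 - 11) + (-941/8 + 99 + 143 - 121)*(-1/77) = -56 + (27/8)*(-1/77) = -56 - 27/616 = -34523/616 ≈ -56.044)
-269 + j*(-157) = -269 - 34523/616*(-157) = -269 + 5420111/616 = 5254407/616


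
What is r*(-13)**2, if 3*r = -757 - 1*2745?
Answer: -591838/3 ≈ -1.9728e+5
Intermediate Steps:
r = -3502/3 (r = (-757 - 1*2745)/3 = (-757 - 2745)/3 = (1/3)*(-3502) = -3502/3 ≈ -1167.3)
r*(-13)**2 = -3502/3*(-13)**2 = -3502/3*169 = -591838/3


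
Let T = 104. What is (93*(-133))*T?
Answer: -1286376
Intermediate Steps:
(93*(-133))*T = (93*(-133))*104 = -12369*104 = -1286376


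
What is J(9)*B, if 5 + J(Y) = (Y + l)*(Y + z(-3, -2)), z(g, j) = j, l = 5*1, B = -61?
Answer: -5673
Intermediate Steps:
l = 5
J(Y) = -5 + (-2 + Y)*(5 + Y) (J(Y) = -5 + (Y + 5)*(Y - 2) = -5 + (5 + Y)*(-2 + Y) = -5 + (-2 + Y)*(5 + Y))
J(9)*B = (-15 + 9**2 + 3*9)*(-61) = (-15 + 81 + 27)*(-61) = 93*(-61) = -5673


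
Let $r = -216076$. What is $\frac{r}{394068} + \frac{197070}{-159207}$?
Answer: $- \frac{9338316041}{5228198673} \approx -1.7861$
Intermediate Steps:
$\frac{r}{394068} + \frac{197070}{-159207} = - \frac{216076}{394068} + \frac{197070}{-159207} = \left(-216076\right) \frac{1}{394068} + 197070 \left(- \frac{1}{159207}\right) = - \frac{54019}{98517} - \frac{65690}{53069} = - \frac{9338316041}{5228198673}$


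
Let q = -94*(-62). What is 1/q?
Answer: 1/5828 ≈ 0.00017159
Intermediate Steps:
q = 5828 (q = -47*2*(-62) = -94*(-62) = 5828)
1/q = 1/5828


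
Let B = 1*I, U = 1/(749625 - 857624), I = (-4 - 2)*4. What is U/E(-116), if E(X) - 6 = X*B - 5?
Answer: -1/300777215 ≈ -3.3247e-9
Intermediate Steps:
I = -24 (I = -6*4 = -24)
U = -1/107999 (U = 1/(-107999) = -1/107999 ≈ -9.2593e-6)
B = -24 (B = 1*(-24) = -24)
E(X) = 1 - 24*X (E(X) = 6 + (X*(-24) - 5) = 6 + (-24*X - 5) = 6 + (-5 - 24*X) = 1 - 24*X)
U/E(-116) = -1/(107999*(1 - 24*(-116))) = -1/(107999*(1 + 2784)) = -1/107999/2785 = -1/107999*1/2785 = -1/300777215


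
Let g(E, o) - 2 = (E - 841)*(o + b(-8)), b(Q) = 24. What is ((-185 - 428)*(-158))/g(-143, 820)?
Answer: -48427/415247 ≈ -0.11662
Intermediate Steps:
g(E, o) = 2 + (-841 + E)*(24 + o) (g(E, o) = 2 + (E - 841)*(o + 24) = 2 + (-841 + E)*(24 + o))
((-185 - 428)*(-158))/g(-143, 820) = ((-185 - 428)*(-158))/(-20182 - 841*820 + 24*(-143) - 143*820) = (-613*(-158))/(-20182 - 689620 - 3432 - 117260) = 96854/(-830494) = 96854*(-1/830494) = -48427/415247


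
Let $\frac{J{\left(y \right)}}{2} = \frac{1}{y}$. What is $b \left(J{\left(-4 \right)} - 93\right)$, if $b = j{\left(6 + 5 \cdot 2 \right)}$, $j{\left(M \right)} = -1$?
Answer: $\frac{187}{2} \approx 93.5$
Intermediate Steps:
$b = -1$
$J{\left(y \right)} = \frac{2}{y}$
$b \left(J{\left(-4 \right)} - 93\right) = - (\frac{2}{-4} - 93) = - (2 \left(- \frac{1}{4}\right) - 93) = - (- \frac{1}{2} - 93) = \left(-1\right) \left(- \frac{187}{2}\right) = \frac{187}{2}$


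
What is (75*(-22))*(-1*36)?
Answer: 59400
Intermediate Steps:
(75*(-22))*(-1*36) = -1650*(-36) = 59400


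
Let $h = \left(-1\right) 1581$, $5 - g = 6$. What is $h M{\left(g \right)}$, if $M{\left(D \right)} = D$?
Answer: $1581$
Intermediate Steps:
$g = -1$ ($g = 5 - 6 = -1$)
$h = -1581$
$h M{\left(g \right)} = \left(-1581\right) \left(-1\right) = 1581$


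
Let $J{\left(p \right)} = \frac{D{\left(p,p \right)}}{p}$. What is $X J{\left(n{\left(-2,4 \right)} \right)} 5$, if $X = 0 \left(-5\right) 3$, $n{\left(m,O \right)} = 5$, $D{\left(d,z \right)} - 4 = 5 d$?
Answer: $0$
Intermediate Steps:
$D{\left(d,z \right)} = 4 + 5 d$
$X = 0$ ($X = 0 \cdot 3 = 0$)
$J{\left(p \right)} = \frac{4 + 5 p}{p}$
$X J{\left(n{\left(-2,4 \right)} \right)} 5 = 0 \left(5 + \frac{4}{5}\right) 5 = 0 \cdot \frac{29}{5} \cdot 5 = 0 \cdot 5 = 0$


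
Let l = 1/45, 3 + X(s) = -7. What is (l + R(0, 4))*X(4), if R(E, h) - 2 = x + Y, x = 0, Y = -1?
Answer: -92/9 ≈ -10.222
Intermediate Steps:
R(E, h) = 1 (R(E, h) = 2 + (0 - 1) = 2 - 1 = 1)
X(s) = -10 (X(s) = -3 - 7 = -10)
l = 1/45 ≈ 0.022222
(l + R(0, 4))*X(4) = (1/45 + 1)*(-10) = (46/45)*(-10) = -92/9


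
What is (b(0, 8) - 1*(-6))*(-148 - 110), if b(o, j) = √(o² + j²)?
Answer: -3612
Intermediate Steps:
b(o, j) = √(j² + o²)
(b(0, 8) - 1*(-6))*(-148 - 110) = (√(8² + 0²) - 1*(-6))*(-148 - 110) = (√(64 + 0) + 6)*(-258) = (√64 + 6)*(-258) = (8 + 6)*(-258) = 14*(-258) = -3612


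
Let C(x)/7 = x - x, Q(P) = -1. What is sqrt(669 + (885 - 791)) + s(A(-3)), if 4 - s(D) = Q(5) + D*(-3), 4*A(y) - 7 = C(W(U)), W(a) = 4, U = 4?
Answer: 41/4 + sqrt(763) ≈ 37.872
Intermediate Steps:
C(x) = 0 (C(x) = 7*(x - x) = 7*0 = 0)
A(y) = 7/4 (A(y) = 7/4 + (1/4)*0 = 7/4 + 0 = 7/4)
s(D) = 5 + 3*D (s(D) = 4 - (-1 + D*(-3)) = 4 - (-1 - 3*D) = 4 + (1 + 3*D) = 5 + 3*D)
sqrt(669 + (885 - 791)) + s(A(-3)) = sqrt(669 + (885 - 791)) + (5 + 3*(7/4)) = sqrt(669 + 94) + (5 + 21/4) = sqrt(763) + 41/4 = 41/4 + sqrt(763)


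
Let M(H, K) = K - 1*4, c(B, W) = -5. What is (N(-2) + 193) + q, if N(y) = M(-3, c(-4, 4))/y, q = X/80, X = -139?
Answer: 15661/80 ≈ 195.76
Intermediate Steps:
M(H, K) = -4 + K (M(H, K) = K - 4 = -4 + K)
q = -139/80 ≈ -1.7375
N(y) = -9/y (N(y) = (-4 - 5)/y = -9/y)
(N(-2) + 193) + q = (-9/(-2) + 193) - 139/80 = (-9*(-½) + 193) - 139/80 = (9/2 + 193) - 139/80 = 395/2 - 139/80 = 15661/80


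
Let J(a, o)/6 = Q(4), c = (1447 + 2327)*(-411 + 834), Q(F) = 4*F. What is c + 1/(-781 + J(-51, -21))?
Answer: 1093535369/685 ≈ 1.5964e+6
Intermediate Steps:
c = 1596402 (c = 3774*423 = 1596402)
J(a, o) = 96 (J(a, o) = 6*(4*4) = 6*16 = 96)
c + 1/(-781 + J(-51, -21)) = 1596402 + 1/(-781 + 96) = 1596402 + 1/(-685) = 1596402 - 1/685 = 1093535369/685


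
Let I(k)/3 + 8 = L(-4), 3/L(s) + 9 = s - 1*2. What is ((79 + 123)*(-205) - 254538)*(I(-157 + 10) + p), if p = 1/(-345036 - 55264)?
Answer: 728578178047/100075 ≈ 7.2803e+6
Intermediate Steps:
L(s) = 3/(-11 + s) (L(s) = 3/(-9 + (s - 1*2)) = 3/(-9 + (s - 2)) = 3/(-9 + (-2 + s)) = 3/(-11 + s))
I(k) = -123/5 (I(k) = -24 + 3*(3/(-11 - 4)) = -24 + 3*(3/(-15)) = -24 + 3*(3*(-1/15)) = -24 + 3*(-⅕) = -24 - ⅗ = -123/5)
p = -1/400300 (p = 1/(-400300) = -1/400300 ≈ -2.4981e-6)
((79 + 123)*(-205) - 254538)*(I(-157 + 10) + p) = ((79 + 123)*(-205) - 254538)*(-123/5 - 1/400300) = (202*(-205) - 254538)*(-9847381/400300) = (-41410 - 254538)*(-9847381/400300) = -295948*(-9847381/400300) = 728578178047/100075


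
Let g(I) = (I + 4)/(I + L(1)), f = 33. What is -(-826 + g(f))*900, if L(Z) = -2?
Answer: 23012100/31 ≈ 7.4233e+5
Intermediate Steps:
g(I) = (4 + I)/(-2 + I) (g(I) = (I + 4)/(I - 2) = (4 + I)/(-2 + I))
-(-826 + g(f))*900 = -(-826 + (4 + 33)/(-2 + 33))*900 = -(-826 + 37/31)*900 = -(-25569)*900/31 = -1*(-23012100/31) = 23012100/31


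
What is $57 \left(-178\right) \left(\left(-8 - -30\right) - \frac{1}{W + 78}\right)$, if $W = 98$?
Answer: $- \frac{19637583}{88} \approx -2.2315 \cdot 10^{5}$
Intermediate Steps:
$57 \left(-178\right) \left(\left(-8 - -30\right) - \frac{1}{W + 78}\right) = 57 \left(-178\right) \left(\left(-8 - -30\right) - \frac{1}{98 + 78}\right) = - 10146 \left(\left(-8 + 30\right) - \frac{1}{176}\right) = - 10146 \left(22 - \frac{1}{176}\right) = \left(-10146\right) \frac{3871}{176} = - \frac{19637583}{88}$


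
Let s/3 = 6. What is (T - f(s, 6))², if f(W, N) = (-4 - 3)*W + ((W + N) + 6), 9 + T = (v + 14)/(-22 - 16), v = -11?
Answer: 10909809/1444 ≈ 7555.3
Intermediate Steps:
s = 18 (s = 3*6 = 18)
T = -345/38 (T = -9 + (-11 + 14)/(-22 - 16) = -9 + 3/(-38) = -9 + 3*(-1/38) = -9 - 3/38 = -345/38 ≈ -9.0789)
f(W, N) = 6 + N - 6*W (f(W, N) = -7*W + ((N + W) + 6) = -7*W + (6 + N + W) = 6 + N - 6*W)
(T - f(s, 6))² = (-345/38 - (6 + 6 - 6*18))² = (-345/38 - (6 + 6 - 108))² = (-345/38 - 1*(-96))² = (-345/38 + 96)² = (3303/38)² = 10909809/1444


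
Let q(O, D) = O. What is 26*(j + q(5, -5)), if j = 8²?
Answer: 1794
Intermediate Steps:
j = 64
26*(j + q(5, -5)) = 26*(64 + 5) = 26*69 = 1794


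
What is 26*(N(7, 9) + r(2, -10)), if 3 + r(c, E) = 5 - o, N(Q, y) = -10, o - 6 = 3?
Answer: -442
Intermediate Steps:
o = 9 (o = 6 + 3 = 9)
r(c, E) = -7 (r(c, E) = -3 + (5 - 1*9) = -3 + (5 - 9) = -3 - 4 = -7)
26*(N(7, 9) + r(2, -10)) = 26*(-10 - 7) = 26*(-17) = -442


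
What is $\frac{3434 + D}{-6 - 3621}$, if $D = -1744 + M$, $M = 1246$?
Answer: $- \frac{2936}{3627} \approx -0.80948$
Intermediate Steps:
$D = -498$ ($D = -1744 + 1246 = -498$)
$\frac{3434 + D}{-6 - 3621} = \frac{3434 - 498}{-6 - 3621} = \frac{2936}{-3627} = 2936 \left(- \frac{1}{3627}\right) = - \frac{2936}{3627}$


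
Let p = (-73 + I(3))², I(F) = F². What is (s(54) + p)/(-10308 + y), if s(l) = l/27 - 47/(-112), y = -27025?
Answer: -459023/4181296 ≈ -0.10978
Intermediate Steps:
s(l) = 47/112 + l/27 (s(l) = l*(1/27) - 47*(-1/112) = l/27 + 47/112 = 47/112 + l/27)
p = 4096 (p = (-73 + 3²)² = (-73 + 9)² = (-64)² = 4096)
(s(54) + p)/(-10308 + y) = ((47/112 + (1/27)*54) + 4096)/(-10308 - 27025) = ((47/112 + 2) + 4096)/(-37333) = (271/112 + 4096)*(-1/37333) = (459023/112)*(-1/37333) = -459023/4181296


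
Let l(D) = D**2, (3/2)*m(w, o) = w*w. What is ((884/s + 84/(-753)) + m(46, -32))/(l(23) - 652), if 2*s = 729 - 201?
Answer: -23422727/2037618 ≈ -11.495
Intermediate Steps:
m(w, o) = 2*w**2/3 (m(w, o) = 2*(w*w)/3 = 2*w**2/3)
s = 264 (s = (729 - 201)/2 = (1/2)*528 = 264)
((884/s + 84/(-753)) + m(46, -32))/(l(23) - 652) = ((884/264 + 84/(-753)) + (2/3)*46**2)/(23**2 - 652) = ((884*(1/264) + 84*(-1/753)) + (2/3)*2116)/(529 - 652) = ((221/66 - 28/251) + 4232/3)/(-123) = (53623/16566 + 4232/3)*(-1/123) = (23422727/16566)*(-1/123) = -23422727/2037618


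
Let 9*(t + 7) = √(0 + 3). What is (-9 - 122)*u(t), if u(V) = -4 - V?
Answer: -393 + 131*√3/9 ≈ -367.79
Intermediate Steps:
t = -7 + √3/9 (t = -7 + √(0 + 3)/9 = -7 + √3/9 ≈ -6.8075)
(-9 - 122)*u(t) = (-9 - 122)*(-4 - (-7 + √3/9)) = -131*(-4 + (7 - √3/9)) = -131*(3 - √3/9) = -393 + 131*√3/9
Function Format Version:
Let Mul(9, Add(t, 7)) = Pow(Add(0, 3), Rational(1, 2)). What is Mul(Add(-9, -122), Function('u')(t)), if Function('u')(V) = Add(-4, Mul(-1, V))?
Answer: Add(-393, Mul(Rational(131, 9), Pow(3, Rational(1, 2)))) ≈ -367.79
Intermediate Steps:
t = Add(-7, Mul(Rational(1, 9), Pow(3, Rational(1, 2)))) (t = Add(-7, Mul(Rational(1, 9), Pow(Add(0, 3), Rational(1, 2)))) = Add(-7, Mul(Rational(1, 9), Pow(3, Rational(1, 2)))) ≈ -6.8075)
Mul(Add(-9, -122), Function('u')(t)) = Mul(Add(-9, -122), Add(-4, Mul(-1, Add(-7, Mul(Rational(1, 9), Pow(3, Rational(1, 2))))))) = Mul(-131, Add(-4, Add(7, Mul(Rational(-1, 9), Pow(3, Rational(1, 2)))))) = Mul(-131, Add(3, Mul(Rational(-1, 9), Pow(3, Rational(1, 2))))) = Add(-393, Mul(Rational(131, 9), Pow(3, Rational(1, 2))))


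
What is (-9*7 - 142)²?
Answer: 42025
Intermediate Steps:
(-9*7 - 142)² = (-63 - 142)² = (-205)² = 42025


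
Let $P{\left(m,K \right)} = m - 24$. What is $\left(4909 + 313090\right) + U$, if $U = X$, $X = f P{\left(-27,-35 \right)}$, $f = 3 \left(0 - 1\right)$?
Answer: $318152$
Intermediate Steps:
$P{\left(m,K \right)} = -24 + m$
$f = -3$ ($f = 3 \left(-1\right) = -3$)
$X = 153$ ($X = - 3 \left(-24 - 27\right) = \left(-3\right) \left(-51\right) = 153$)
$U = 153$
$\left(4909 + 313090\right) + U = \left(4909 + 313090\right) + 153 = 317999 + 153 = 318152$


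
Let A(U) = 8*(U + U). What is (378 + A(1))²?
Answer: 155236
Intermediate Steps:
A(U) = 16*U (A(U) = 8*(2*U) = 16*U)
(378 + A(1))² = (378 + 16*1)² = (378 + 16)² = 394² = 155236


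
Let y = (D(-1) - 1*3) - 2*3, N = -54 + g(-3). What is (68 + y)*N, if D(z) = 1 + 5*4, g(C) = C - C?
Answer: -4320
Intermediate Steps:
g(C) = 0
D(z) = 21 (D(z) = 1 + 20 = 21)
N = -54 (N = -54 + 0 = -54)
y = 12 (y = (21 - 1*3) - 2*3 = (21 - 3) - 6 = 18 - 6 = 12)
(68 + y)*N = (68 + 12)*(-54) = 80*(-54) = -4320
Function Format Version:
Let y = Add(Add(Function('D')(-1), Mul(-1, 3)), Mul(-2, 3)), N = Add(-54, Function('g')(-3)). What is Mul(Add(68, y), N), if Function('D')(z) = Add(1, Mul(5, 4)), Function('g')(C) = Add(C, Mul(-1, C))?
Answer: -4320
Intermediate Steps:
Function('g')(C) = 0
Function('D')(z) = 21 (Function('D')(z) = Add(1, 20) = 21)
N = -54 (N = Add(-54, 0) = -54)
y = 12 (y = Add(Add(21, Mul(-1, 3)), Mul(-2, 3)) = Add(Add(21, -3), -6) = Add(18, -6) = 12)
Mul(Add(68, y), N) = Mul(Add(68, 12), -54) = Mul(80, -54) = -4320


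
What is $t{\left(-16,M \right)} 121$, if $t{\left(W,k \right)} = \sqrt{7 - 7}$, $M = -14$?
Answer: $0$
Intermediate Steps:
$t{\left(W,k \right)} = 0$ ($t{\left(W,k \right)} = \sqrt{0} = 0$)
$t{\left(-16,M \right)} 121 = 0 \cdot 121 = 0$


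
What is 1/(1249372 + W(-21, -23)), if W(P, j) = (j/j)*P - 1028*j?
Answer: 1/1272995 ≈ 7.8555e-7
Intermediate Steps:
W(P, j) = P - 1028*j (W(P, j) = 1*P - 1028*j = P - 1028*j)
1/(1249372 + W(-21, -23)) = 1/(1249372 + (-21 - 1028*(-23))) = 1/(1249372 + (-21 + 23644)) = 1/(1249372 + 23623) = 1/1272995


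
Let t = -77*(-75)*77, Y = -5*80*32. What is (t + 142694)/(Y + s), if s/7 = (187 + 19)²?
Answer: 587369/284252 ≈ 2.0664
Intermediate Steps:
s = 297052 (s = 7*(187 + 19)² = 7*206² = 7*42436 = 297052)
Y = -12800 (Y = -400*32 = -12800)
t = 444675 (t = 5775*77 = 444675)
(t + 142694)/(Y + s) = (444675 + 142694)/(-12800 + 297052) = 587369/284252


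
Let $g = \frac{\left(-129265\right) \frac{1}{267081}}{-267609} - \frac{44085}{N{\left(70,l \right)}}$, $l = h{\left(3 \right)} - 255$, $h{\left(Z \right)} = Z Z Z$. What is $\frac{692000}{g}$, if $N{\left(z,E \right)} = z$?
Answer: $- \frac{692433130139352000}{630179902034083} \approx -1098.8$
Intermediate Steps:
$h{\left(Z \right)} = Z^{3}$ ($h{\left(Z \right)} = Z^{2} Z = Z^{3}$)
$l = -228$ ($l = 3^{3} - 255 = 27 - 255 = -228$)
$g = - \frac{630179902034083}{1000625910606}$ ($g = \frac{\left(-129265\right) \frac{1}{267081}}{-267609} - \frac{44085}{70} = \left(-129265\right) \frac{1}{267081} \left(- \frac{1}{267609}\right) - \frac{8817}{14} = \left(- \frac{129265}{267081}\right) \left(- \frac{1}{267609}\right) - \frac{8817}{14} = \frac{129265}{71473279329} - \frac{8817}{14} = - \frac{630179902034083}{1000625910606} \approx -629.79$)
$\frac{692000}{g} = \frac{692000}{- \frac{630179902034083}{1000625910606}} = 692000 \left(- \frac{1000625910606}{630179902034083}\right) = - \frac{692433130139352000}{630179902034083}$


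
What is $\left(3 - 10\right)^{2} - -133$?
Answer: $182$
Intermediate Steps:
$\left(3 - 10\right)^{2} - -133 = \left(3 - 10\right)^{2} + 133 = \left(-7\right)^{2} + 133 = 49 + 133 = 182$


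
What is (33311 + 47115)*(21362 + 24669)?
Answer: 3702089206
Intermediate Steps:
(33311 + 47115)*(21362 + 24669) = 80426*46031 = 3702089206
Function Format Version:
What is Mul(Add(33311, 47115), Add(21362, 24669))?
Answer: 3702089206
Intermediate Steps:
Mul(Add(33311, 47115), Add(21362, 24669)) = Mul(80426, 46031) = 3702089206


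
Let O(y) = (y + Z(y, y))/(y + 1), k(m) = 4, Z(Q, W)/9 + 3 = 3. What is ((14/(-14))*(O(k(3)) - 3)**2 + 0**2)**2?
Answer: 14641/625 ≈ 23.426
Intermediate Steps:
Z(Q, W) = 0 (Z(Q, W) = -27 + 9*3 = -27 + 27 = 0)
O(y) = y/(1 + y) (O(y) = (y + 0)/(y + 1) = y/(1 + y))
((14/(-14))*(O(k(3)) - 3)**2 + 0**2)**2 = ((14/(-14))*(4/(1 + 4) - 3)**2 + 0**2)**2 = ((14*(-1/14))*(4/5 - 3)**2 + 0)**2 = (-(4*(1/5) - 3)**2 + 0)**2 = (-(4/5 - 3)**2 + 0)**2 = (-(-11/5)**2 + 0)**2 = (-1*121/25 + 0)**2 = (-121/25 + 0)**2 = (-121/25)**2 = 14641/625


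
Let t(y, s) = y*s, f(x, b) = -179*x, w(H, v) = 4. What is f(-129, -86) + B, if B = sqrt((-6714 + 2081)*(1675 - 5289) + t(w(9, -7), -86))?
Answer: 23091 + sqrt(16743318) ≈ 27183.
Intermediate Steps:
t(y, s) = s*y
B = sqrt(16743318) (B = sqrt((-6714 + 2081)*(1675 - 5289) - 86*4) = sqrt(-4633*(-3614) - 344) = sqrt(16743662 - 344) = sqrt(16743318) ≈ 4091.9)
f(-129, -86) + B = -179*(-129) + sqrt(16743318) = 23091 + sqrt(16743318)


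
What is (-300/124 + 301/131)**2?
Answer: 244036/16491721 ≈ 0.014797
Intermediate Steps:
(-300/124 + 301/131)**2 = (-300*1/124 + 301*(1/131))**2 = (-75/31 + 301/131)**2 = (-494/4061)**2 = 244036/16491721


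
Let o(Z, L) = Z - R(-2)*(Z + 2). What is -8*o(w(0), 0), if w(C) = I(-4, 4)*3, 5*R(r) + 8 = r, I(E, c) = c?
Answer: -320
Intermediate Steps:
R(r) = -8/5 + r/5
w(C) = 12 (w(C) = 4*3 = 12)
o(Z, L) = 4 + 3*Z (o(Z, L) = Z - (-8/5 + (⅕)*(-2))*(Z + 2) = Z - (-8/5 - ⅖)*(2 + Z) = Z - (-2)*(2 + Z) = Z - (-4 - 2*Z) = Z + (4 + 2*Z) = 4 + 3*Z)
-8*o(w(0), 0) = -8*(4 + 3*12) = -8*(4 + 36) = -8*40 = -320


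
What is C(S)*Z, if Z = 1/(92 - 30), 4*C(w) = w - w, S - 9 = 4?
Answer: 0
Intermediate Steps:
S = 13 (S = 9 + 4 = 13)
C(w) = 0 (C(w) = (w - w)/4 = (1/4)*0 = 0)
Z = 1/62 ≈ 0.016129
C(S)*Z = 0*(1/62) = 0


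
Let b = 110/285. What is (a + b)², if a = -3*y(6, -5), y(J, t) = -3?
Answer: 286225/3249 ≈ 88.096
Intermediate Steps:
a = 9 (a = -3*(-3) = 9)
b = 22/57 (b = 110*(1/285) = 22/57 ≈ 0.38596)
(a + b)² = (9 + 22/57)² = (535/57)² = 286225/3249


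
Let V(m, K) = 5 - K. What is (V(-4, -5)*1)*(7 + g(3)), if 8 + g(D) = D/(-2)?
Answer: -25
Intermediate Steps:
g(D) = -8 - D/2 (g(D) = -8 + D/(-2) = -8 + D*(-½) = -8 - D/2)
(V(-4, -5)*1)*(7 + g(3)) = ((5 - 1*(-5))*1)*(7 + (-8 - ½*3)) = ((5 + 5)*1)*(7 + (-8 - 3/2)) = (10*1)*(7 - 19/2) = 10*(-5/2) = -25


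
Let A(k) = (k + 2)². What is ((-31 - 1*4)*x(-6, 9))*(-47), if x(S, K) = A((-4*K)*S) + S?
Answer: 78167110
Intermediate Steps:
A(k) = (2 + k)²
x(S, K) = S + (2 - 4*K*S)² (x(S, K) = (2 + (-4*K)*S)² + S = (2 - 4*K*S)² + S = S + (2 - 4*K*S)²)
((-31 - 1*4)*x(-6, 9))*(-47) = ((-31 - 1*4)*(-6 + 4*(-1 + 2*9*(-6))²))*(-47) = ((-31 - 4)*(-6 + 4*(-1 - 108)²))*(-47) = -35*(-6 + 4*(-109)²)*(-47) = -35*(-6 + 4*11881)*(-47) = -35*(-6 + 47524)*(-47) = -35*47518*(-47) = -1663130*(-47) = 78167110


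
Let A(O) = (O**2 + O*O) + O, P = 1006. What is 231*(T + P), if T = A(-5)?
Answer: 242781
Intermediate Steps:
A(O) = O + 2*O**2 (A(O) = (O**2 + O**2) + O = 2*O**2 + O = O + 2*O**2)
T = 45 (T = -5*(1 + 2*(-5)) = -5*(1 - 10) = -5*(-9) = 45)
231*(T + P) = 231*(45 + 1006) = 231*1051 = 242781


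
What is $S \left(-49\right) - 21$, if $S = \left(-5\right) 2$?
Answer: $469$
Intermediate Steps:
$S = -10$
$S \left(-49\right) - 21 = \left(-10\right) \left(-49\right) - 21 = 490 - 21 = 469$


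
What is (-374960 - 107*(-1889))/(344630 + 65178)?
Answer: -24691/58544 ≈ -0.42175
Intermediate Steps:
(-374960 - 107*(-1889))/(344630 + 65178) = (-374960 + 202123)/409808 = -172837*1/409808 = -24691/58544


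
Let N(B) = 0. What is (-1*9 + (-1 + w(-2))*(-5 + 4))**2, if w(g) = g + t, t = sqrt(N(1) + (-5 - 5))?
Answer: (6 + I*sqrt(10))**2 ≈ 26.0 + 37.947*I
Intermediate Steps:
t = I*sqrt(10) (t = sqrt(0 + (-5 - 5)) = sqrt(0 - 10) = sqrt(-10) = I*sqrt(10) ≈ 3.1623*I)
w(g) = g + I*sqrt(10)
(-1*9 + (-1 + w(-2))*(-5 + 4))**2 = (-1*9 + (-1 + (-2 + I*sqrt(10)))*(-5 + 4))**2 = (-9 + (-3 + I*sqrt(10))*(-1))**2 = (-9 + (3 - I*sqrt(10)))**2 = (-6 - I*sqrt(10))**2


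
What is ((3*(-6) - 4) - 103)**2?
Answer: 15625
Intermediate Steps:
((3*(-6) - 4) - 103)**2 = ((-18 - 4) - 103)**2 = (-22 - 103)**2 = (-125)**2 = 15625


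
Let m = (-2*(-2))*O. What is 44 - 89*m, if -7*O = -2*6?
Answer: -3964/7 ≈ -566.29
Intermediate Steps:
O = 12/7 (O = -(-2)*6/7 = -1/7*(-12) = 12/7 ≈ 1.7143)
m = 48/7 (m = -2*(-2)*(12/7) = 4*(12/7) = 48/7 ≈ 6.8571)
44 - 89*m = 44 - 89*48/7 = 44 - 4272/7 = -3964/7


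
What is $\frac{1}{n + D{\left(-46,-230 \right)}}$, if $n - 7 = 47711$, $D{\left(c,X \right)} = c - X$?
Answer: $\frac{1}{47902} \approx 2.0876 \cdot 10^{-5}$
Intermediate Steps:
$n = 47718$ ($n = 7 + 47711 = 47718$)
$\frac{1}{n + D{\left(-46,-230 \right)}} = \frac{1}{47718 - -184} = \frac{1}{47718 + \left(-46 + 230\right)} = \frac{1}{47718 + 184} = \frac{1}{47902}$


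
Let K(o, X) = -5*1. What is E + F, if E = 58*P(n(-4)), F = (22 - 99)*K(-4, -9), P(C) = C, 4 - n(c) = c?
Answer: 849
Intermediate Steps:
n(c) = 4 - c
K(o, X) = -5
F = 385 (F = (22 - 99)*(-5) = -77*(-5) = 385)
E = 464 (E = 58*(4 - 1*(-4)) = 58*(4 + 4) = 58*8 = 464)
E + F = 464 + 385 = 849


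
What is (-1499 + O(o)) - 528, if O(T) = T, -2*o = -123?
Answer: -3931/2 ≈ -1965.5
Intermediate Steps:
o = 123/2 (o = -½*(-123) = 123/2 ≈ 61.500)
(-1499 + O(o)) - 528 = (-1499 + 123/2) - 528 = -2875/2 - 528 = -3931/2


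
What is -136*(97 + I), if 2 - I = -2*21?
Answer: -19176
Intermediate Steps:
I = 44 (I = 2 - (-2)*21 = 2 - 1*(-42) = 2 + 42 = 44)
-136*(97 + I) = -136*(97 + 44) = -136*141 = -19176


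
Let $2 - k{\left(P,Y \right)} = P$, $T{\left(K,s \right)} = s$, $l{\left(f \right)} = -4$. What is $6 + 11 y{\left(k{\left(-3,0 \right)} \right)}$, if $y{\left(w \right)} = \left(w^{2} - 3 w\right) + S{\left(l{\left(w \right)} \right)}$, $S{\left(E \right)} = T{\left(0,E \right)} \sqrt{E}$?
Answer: $116 - 88 i \approx 116.0 - 88.0 i$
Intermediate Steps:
$S{\left(E \right)} = E^{\frac{3}{2}}$ ($S{\left(E \right)} = E \sqrt{E} = E^{\frac{3}{2}}$)
$k{\left(P,Y \right)} = 2 - P$
$y{\left(w \right)} = w^{2} - 8 i - 3 w$ ($y{\left(w \right)} = \left(w^{2} - 3 w\right) + \left(-4\right)^{\frac{3}{2}} = \left(w^{2} - 3 w\right) - 8 i = w^{2} - 8 i - 3 w$)
$6 + 11 y{\left(k{\left(-3,0 \right)} \right)} = 6 + 11 \left(\left(2 - -3\right)^{2} - 8 i - 3 \left(2 - -3\right)\right) = 6 + 11 \left(\left(2 + 3\right)^{2} - 8 i - 3 \left(2 + 3\right)\right) = 6 + 11 \left(5^{2} - 8 i - 15\right) = 6 + 11 \left(25 - 8 i - 15\right) = 6 + 11 \left(10 - 8 i\right) = 6 + \left(110 - 88 i\right) = 116 - 88 i$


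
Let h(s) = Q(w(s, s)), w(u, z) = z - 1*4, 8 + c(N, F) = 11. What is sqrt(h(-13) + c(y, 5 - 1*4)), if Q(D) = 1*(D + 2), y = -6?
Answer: 2*I*sqrt(3) ≈ 3.4641*I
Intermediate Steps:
c(N, F) = 3 (c(N, F) = -8 + 11 = 3)
w(u, z) = -4 + z (w(u, z) = z - 4 = -4 + z)
Q(D) = 2 + D (Q(D) = 1*(2 + D) = 2 + D)
h(s) = -2 + s (h(s) = 2 + (-4 + s) = -2 + s)
sqrt(h(-13) + c(y, 5 - 1*4)) = sqrt((-2 - 13) + 3) = sqrt(-15 + 3) = sqrt(-12) = 2*I*sqrt(3)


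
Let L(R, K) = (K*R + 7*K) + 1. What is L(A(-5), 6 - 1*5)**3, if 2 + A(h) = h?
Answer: 1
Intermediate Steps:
A(h) = -2 + h
L(R, K) = 1 + 7*K + K*R (L(R, K) = (7*K + K*R) + 1 = 1 + 7*K + K*R)
L(A(-5), 6 - 1*5)**3 = (1 + 7*(6 - 1*5) + (6 - 1*5)*(-2 - 5))**3 = (1 + 7*(6 - 5) + (6 - 5)*(-7))**3 = (1 + 7*1 + 1*(-7))**3 = (1 + 7 - 7)**3 = 1**3 = 1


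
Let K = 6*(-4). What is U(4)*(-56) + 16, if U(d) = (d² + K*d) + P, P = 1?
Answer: 4440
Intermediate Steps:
K = -24
U(d) = 1 + d² - 24*d (U(d) = (d² - 24*d) + 1 = 1 + d² - 24*d)
U(4)*(-56) + 16 = (1 + 4² - 24*4)*(-56) + 16 = (1 + 16 - 96)*(-56) + 16 = -79*(-56) + 16 = 4424 + 16 = 4440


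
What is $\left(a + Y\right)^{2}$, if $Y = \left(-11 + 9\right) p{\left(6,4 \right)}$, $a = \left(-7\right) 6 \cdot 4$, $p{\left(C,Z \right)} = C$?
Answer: $32400$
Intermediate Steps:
$a = -168$ ($a = \left(-42\right) 4 = -168$)
$Y = -12$ ($Y = \left(-11 + 9\right) 6 = \left(-2\right) 6 = -12$)
$\left(a + Y\right)^{2} = \left(-168 - 12\right)^{2} = \left(-180\right)^{2} = 32400$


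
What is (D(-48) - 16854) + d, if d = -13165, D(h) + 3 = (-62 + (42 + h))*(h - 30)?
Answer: -24718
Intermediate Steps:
D(h) = -3 + (-30 + h)*(-20 + h) (D(h) = -3 + (-62 + (42 + h))*(h - 30) = -3 + (-20 + h)*(-30 + h) = -3 + (-30 + h)*(-20 + h))
(D(-48) - 16854) + d = ((597 + (-48)² - 50*(-48)) - 16854) - 13165 = ((597 + 2304 + 2400) - 16854) - 13165 = (5301 - 16854) - 13165 = -11553 - 13165 = -24718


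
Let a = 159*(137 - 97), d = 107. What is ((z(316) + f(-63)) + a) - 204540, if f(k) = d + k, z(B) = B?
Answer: -197820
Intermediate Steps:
f(k) = 107 + k
a = 6360 (a = 159*40 = 6360)
((z(316) + f(-63)) + a) - 204540 = ((316 + (107 - 63)) + 6360) - 204540 = ((316 + 44) + 6360) - 204540 = (360 + 6360) - 204540 = 6720 - 204540 = -197820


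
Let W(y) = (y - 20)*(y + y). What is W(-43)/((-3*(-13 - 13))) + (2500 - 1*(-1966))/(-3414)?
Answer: 1512392/22191 ≈ 68.153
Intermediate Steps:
W(y) = 2*y*(-20 + y) (W(y) = (-20 + y)*(2*y) = 2*y*(-20 + y))
W(-43)/((-3*(-13 - 13))) + (2500 - 1*(-1966))/(-3414) = (2*(-43)*(-20 - 43))/((-3*(-13 - 13))) + (2500 - 1*(-1966))/(-3414) = (2*(-43)*(-63))/((-3*(-26))) + (2500 + 1966)*(-1/3414) = 5418/78 + 4466*(-1/3414) = 5418*(1/78) - 2233/1707 = 903/13 - 2233/1707 = 1512392/22191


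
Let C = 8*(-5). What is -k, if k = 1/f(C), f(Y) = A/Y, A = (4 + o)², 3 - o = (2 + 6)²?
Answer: 40/3249 ≈ 0.012311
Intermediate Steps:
C = -40
o = -61 (o = 3 - (2 + 6)² = 3 - 1*8² = 3 - 1*64 = 3 - 64 = -61)
A = 3249 (A = (4 - 61)² = (-57)² = 3249)
f(Y) = 3249/Y
k = -40/3249 (k = 1/(3249/(-40)) = 1/(3249*(-1/40)) = 1/(-3249/40) = -40/3249 ≈ -0.012311)
-k = -1*(-40/3249) = 40/3249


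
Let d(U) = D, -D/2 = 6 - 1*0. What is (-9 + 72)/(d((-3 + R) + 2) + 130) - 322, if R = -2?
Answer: -37933/118 ≈ -321.47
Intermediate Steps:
D = -12 (D = -2*(6 - 1*0) = -2*(6 + 0) = -2*6 = -12)
d(U) = -12
(-9 + 72)/(d((-3 + R) + 2) + 130) - 322 = (-9 + 72)/(-12 + 130) - 322 = 63/118 - 322 = -37933/118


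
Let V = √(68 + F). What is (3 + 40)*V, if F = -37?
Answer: 43*√31 ≈ 239.41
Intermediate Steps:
V = √31 (V = √(68 - 37) = √31 ≈ 5.5678)
(3 + 40)*V = (3 + 40)*√31 = 43*√31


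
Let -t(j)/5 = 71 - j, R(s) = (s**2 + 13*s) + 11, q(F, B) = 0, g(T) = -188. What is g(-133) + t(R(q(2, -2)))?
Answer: -488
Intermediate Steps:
R(s) = 11 + s**2 + 13*s
t(j) = -355 + 5*j (t(j) = -5*(71 - j) = -355 + 5*j)
g(-133) + t(R(q(2, -2))) = -188 + (-355 + 5*(11 + 0**2 + 13*0)) = -188 + (-355 + 5*(11 + 0 + 0)) = -188 + (-355 + 5*11) = -188 + (-355 + 55) = -188 - 300 = -488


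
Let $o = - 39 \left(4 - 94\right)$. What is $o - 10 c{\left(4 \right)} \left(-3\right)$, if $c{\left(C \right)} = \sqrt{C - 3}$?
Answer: $3540$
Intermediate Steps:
$o = 3510$ ($o = \left(-39\right) \left(-90\right) = 3510$)
$c{\left(C \right)} = \sqrt{-3 + C}$
$o - 10 c{\left(4 \right)} \left(-3\right) = 3510 - 10 \sqrt{-3 + 4} \left(-3\right) = 3510 - 10 \sqrt{1} \left(-3\right) = 3510 - 10 \cdot 1 \left(-3\right) = 3510 - 10 \left(-3\right) = 3510 - -30 = 3510 + 30 = 3540$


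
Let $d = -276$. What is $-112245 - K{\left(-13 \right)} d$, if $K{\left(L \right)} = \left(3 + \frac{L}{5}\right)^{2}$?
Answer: $- \frac{2805021}{25} \approx -1.122 \cdot 10^{5}$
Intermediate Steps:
$K{\left(L \right)} = \left(3 + \frac{L}{5}\right)^{2}$ ($K{\left(L \right)} = \left(3 + L \frac{1}{5}\right)^{2} = \left(3 + \frac{L}{5}\right)^{2}$)
$-112245 - K{\left(-13 \right)} d = -112245 - \frac{\left(15 - 13\right)^{2}}{25} \left(-276\right) = -112245 - \frac{2^{2}}{25} \left(-276\right) = -112245 - \frac{1}{25} \cdot 4 \left(-276\right) = -112245 - \frac{4}{25} \left(-276\right) = -112245 - - \frac{1104}{25} = -112245 + \frac{1104}{25} = - \frac{2805021}{25}$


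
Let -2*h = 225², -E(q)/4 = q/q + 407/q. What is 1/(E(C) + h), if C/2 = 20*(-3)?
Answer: -15/379544 ≈ -3.9521e-5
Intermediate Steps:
C = -120 (C = 2*(20*(-3)) = 2*(-60) = -120)
E(q) = -4 - 1628/q (E(q) = -4*(q/q + 407/q) = -4*(1 + 407/q) = -4 - 1628/q)
h = -50625/2 (h = -½*225² = -½*50625 = -50625/2 ≈ -25313.)
1/(E(C) + h) = 1/((-4 - 1628/(-120)) - 50625/2) = 1/((-4 - 1628*(-1/120)) - 50625/2) = 1/((-4 + 407/30) - 50625/2) = 1/(287/30 - 50625/2) = 1/(-379544/15) = -15/379544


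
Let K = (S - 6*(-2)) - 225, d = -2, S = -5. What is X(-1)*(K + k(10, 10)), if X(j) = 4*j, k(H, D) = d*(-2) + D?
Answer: 816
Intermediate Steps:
k(H, D) = 4 + D (k(H, D) = -2*(-2) + D = 4 + D)
K = -218 (K = (-5 - 6*(-2)) - 225 = (-5 + 12) - 225 = 7 - 225 = -218)
X(-1)*(K + k(10, 10)) = (4*(-1))*(-218 + (4 + 10)) = -4*(-218 + 14) = -4*(-204) = 816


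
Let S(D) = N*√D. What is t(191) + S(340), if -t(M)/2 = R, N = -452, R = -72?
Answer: 144 - 904*√85 ≈ -8190.5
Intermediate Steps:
S(D) = -452*√D
t(M) = 144 (t(M) = -2*(-72) = 144)
t(191) + S(340) = 144 - 904*√85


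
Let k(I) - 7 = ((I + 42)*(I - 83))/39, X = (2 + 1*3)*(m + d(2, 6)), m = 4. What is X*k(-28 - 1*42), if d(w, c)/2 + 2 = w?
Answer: 30380/13 ≈ 2336.9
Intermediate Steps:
d(w, c) = -4 + 2*w
X = 20 (X = (2 + 1*3)*(4 + (-4 + 2*2)) = (2 + 3)*(4 + (-4 + 4)) = 5*(4 + 0) = 5*4 = 20)
k(I) = 7 + (-83 + I)*(42 + I)/39 (k(I) = 7 + ((I + 42)*(I - 83))/39 = 7 + ((42 + I)*(-83 + I))*(1/39) = 7 + ((-83 + I)*(42 + I))*(1/39) = 7 + (-83 + I)*(42 + I)/39)
X*k(-28 - 1*42) = 20*(-1071/13 - 41*(-28 - 1*42)/39 + (-28 - 1*42)²/39) = 20*(-1071/13 - 41*(-28 - 42)/39 + (-28 - 42)²/39) = 20*(-1071/13 - 41/39*(-70) + (1/39)*(-70)²) = 20*(-1071/13 + 2870/39 + (1/39)*4900) = 20*(-1071/13 + 2870/39 + 4900/39) = 20*(1519/13) = 30380/13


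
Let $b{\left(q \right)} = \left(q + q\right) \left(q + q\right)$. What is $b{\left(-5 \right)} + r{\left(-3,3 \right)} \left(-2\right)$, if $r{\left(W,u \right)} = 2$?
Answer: $96$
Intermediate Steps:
$b{\left(q \right)} = 4 q^{2}$ ($b{\left(q \right)} = 2 q 2 q = 4 q^{2}$)
$b{\left(-5 \right)} + r{\left(-3,3 \right)} \left(-2\right) = 4 \left(-5\right)^{2} + 2 \left(-2\right) = 4 \cdot 25 - 4 = 100 - 4 = 96$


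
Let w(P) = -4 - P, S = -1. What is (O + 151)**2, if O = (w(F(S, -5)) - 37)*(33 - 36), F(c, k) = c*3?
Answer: 70225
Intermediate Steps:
F(c, k) = 3*c
O = 114 (O = ((-4 - 3*(-1)) - 37)*(33 - 36) = ((-4 - 1*(-3)) - 37)*(-3) = ((-4 + 3) - 37)*(-3) = (-1 - 37)*(-3) = -38*(-3) = 114)
(O + 151)**2 = (114 + 151)**2 = 265**2 = 70225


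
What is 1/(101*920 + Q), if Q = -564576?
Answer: -1/471656 ≈ -2.1202e-6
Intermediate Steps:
1/(101*920 + Q) = 1/(101*920 - 564576) = 1/(92920 - 564576) = 1/(-471656) = -1/471656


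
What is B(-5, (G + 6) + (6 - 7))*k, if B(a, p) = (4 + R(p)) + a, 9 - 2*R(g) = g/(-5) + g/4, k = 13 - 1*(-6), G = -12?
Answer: 2793/40 ≈ 69.825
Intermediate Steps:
k = 19 (k = 13 + 6 = 19)
R(g) = 9/2 - g/40 (R(g) = 9/2 - (g/(-5) + g/4)/2 = 9/2 - (g*(-⅕) + g*(¼))/2 = 9/2 - (-g/5 + g/4)/2 = 9/2 - g/40)
B(a, p) = 17/2 + a - p/40 (B(a, p) = (4 + (9/2 - p/40)) + a = (17/2 - p/40) + a = 17/2 + a - p/40)
B(-5, (G + 6) + (6 - 7))*k = (17/2 - 5 - ((-12 + 6) + (6 - 7))/40)*19 = (17/2 - 5 - (-6 - 1)/40)*19 = (17/2 - 5 - 1/40*(-7))*19 = (17/2 - 5 + 7/40)*19 = (147/40)*19 = 2793/40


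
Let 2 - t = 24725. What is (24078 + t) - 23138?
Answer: -23783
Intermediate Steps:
t = -24723 (t = 2 - 1*24725 = 2 - 24725 = -24723)
(24078 + t) - 23138 = (24078 - 24723) - 23138 = -645 - 23138 = -23783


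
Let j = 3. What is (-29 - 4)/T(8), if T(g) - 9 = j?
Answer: -11/4 ≈ -2.7500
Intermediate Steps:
T(g) = 12 (T(g) = 9 + 3 = 12)
(-29 - 4)/T(8) = (-29 - 4)/12 = -33*1/12 = -11/4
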